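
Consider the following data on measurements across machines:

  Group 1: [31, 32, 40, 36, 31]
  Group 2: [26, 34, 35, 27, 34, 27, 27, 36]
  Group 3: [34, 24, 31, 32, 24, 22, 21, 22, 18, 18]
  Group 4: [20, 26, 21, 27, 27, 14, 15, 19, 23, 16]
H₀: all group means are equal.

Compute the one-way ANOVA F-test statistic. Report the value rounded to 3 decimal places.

Group means [34.00, 30.75, 24.60, 20.80], grand mean 26.364
SSB = Σnᵢ(x̄ᵢ−x̄)² = 786.136; SSW = ΣΣ(x−x̄ᵢ)² = 707.500
MSB = 786.136/3 = 262.0455; MSW = 707.500/29 = 24.3966
F = MSB/MSW = 10.7411
df = (3, 29)

test statistic = 10.741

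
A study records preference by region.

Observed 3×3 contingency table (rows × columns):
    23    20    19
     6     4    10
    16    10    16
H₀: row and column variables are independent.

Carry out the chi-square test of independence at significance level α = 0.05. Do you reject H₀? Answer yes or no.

reject H₀: no

Row totals [62, 20, 42], col totals [45, 34, 45], n=124
χ² = (23−22.50)²/22.50 + (20−17.00)²/17.00 + (19−22.50)²/22.50 + (6−7.26)²/7.26 + (4−5.48)²/5.48 + (10−7.26)²/7.26 + (16−15.24)²/15.24 + (10−11.52)²/11.52 + (16−15.24)²/15.24 = 3.0154
df = 4
p-value (upper-tail) = 0.55525
At α=0.05: p ≥ α → fail to reject H₀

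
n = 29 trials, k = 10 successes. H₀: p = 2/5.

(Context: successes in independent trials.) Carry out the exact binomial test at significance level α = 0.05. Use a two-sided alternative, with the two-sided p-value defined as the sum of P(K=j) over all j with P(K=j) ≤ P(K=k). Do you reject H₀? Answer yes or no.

reject H₀: no

Exact binomial: n=29, k=10, p₀=2/5=0.4000
P(X=j) = C(n,j)·p₀^j·(1−p₀)^(n−j); p = Σ P(X=j) over j with P(X=j) ≤ P(X=10)
p-value (two-sided) = 0.57677
At α=0.05: p ≥ α → fail to reject H₀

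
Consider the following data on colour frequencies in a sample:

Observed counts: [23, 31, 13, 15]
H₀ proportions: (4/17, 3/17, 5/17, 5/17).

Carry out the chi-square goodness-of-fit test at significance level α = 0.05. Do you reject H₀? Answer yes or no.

reject H₀: yes

n = 82; E_i = n·p_i = [19.29, 14.47, 24.12, 24.12]
χ² = (23−19.29)²/19.29 + (31−14.47)²/14.47 + (13−24.12)²/24.12 + (15−24.12)²/24.12 = 28.1648
df = 3
p-value (upper-tail) = 0.00000
At α=0.05: p < α → reject H₀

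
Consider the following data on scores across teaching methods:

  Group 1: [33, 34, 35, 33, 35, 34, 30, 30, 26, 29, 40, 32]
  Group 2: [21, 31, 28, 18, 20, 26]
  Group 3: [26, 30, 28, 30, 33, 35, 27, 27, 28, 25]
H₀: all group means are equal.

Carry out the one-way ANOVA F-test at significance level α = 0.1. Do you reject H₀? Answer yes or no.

Group means [32.58, 24.00, 28.90], grand mean 29.429
SSB = Σnᵢ(x̄ᵢ−x̄)² = 299.040; SSW = ΣΣ(x−x̄ᵢ)² = 359.817
MSB = 299.040/2 = 149.5202; MSW = 359.817/25 = 14.3927
F = MSB/MSW = 10.3886
df = (2, 25)
p-value (upper-tail) = 0.00052
At α=0.1: p < α → reject H₀

reject H₀: yes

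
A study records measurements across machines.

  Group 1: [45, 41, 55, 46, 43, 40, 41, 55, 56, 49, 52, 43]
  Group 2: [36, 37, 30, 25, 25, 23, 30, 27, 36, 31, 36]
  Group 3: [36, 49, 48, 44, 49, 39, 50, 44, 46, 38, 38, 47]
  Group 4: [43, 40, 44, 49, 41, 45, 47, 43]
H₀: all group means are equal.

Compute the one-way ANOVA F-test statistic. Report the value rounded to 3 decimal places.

Group means [47.17, 30.55, 44.00, 44.00], grand mean 41.442
SSB = Σnᵢ(x̄ᵢ−x̄)² = 1830.211; SSW = ΣΣ(x−x̄ᵢ)² = 996.394
MSB = 1830.211/3 = 610.0702; MSW = 996.394/39 = 25.5486
F = MSB/MSW = 23.8788
df = (3, 39)

test statistic = 23.879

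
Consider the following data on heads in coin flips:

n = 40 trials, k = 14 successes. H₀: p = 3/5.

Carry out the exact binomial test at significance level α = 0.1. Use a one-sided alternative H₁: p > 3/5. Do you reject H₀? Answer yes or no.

reject H₀: no

Exact binomial: n=40, k=14, p₀=3/5=0.6000
P(X≥14) from Σ C(n,i)·p₀^i·(1−p₀)^(n−i)
p-value (one-sided, H₁ greater) = 0.99960
At α=0.1: p ≥ α → fail to reject H₀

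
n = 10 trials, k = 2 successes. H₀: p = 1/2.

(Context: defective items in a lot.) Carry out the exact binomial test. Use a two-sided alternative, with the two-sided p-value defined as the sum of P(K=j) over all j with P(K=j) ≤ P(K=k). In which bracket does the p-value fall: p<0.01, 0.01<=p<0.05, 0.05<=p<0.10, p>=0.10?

Exact binomial: n=10, k=2, p₀=1/2=0.5000
P(X=j) = C(n,j)·p₀^j·(1−p₀)^(n−j); p = Σ P(X=j) over j with P(X=j) ≤ P(X=2)
p-value (two-sided) = 0.10938
→ bracket: p>=0.10

p-value bracket: p>=0.10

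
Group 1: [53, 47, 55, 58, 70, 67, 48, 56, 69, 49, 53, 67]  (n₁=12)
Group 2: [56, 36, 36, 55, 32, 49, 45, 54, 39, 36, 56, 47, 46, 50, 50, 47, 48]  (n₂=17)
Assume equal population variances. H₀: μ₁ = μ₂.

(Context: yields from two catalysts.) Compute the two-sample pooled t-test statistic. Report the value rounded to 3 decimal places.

test statistic = 3.867

x̄₁=57.667, s₁=8.478, n₁=12
x̄₂=46.000, s₂=7.657, n₂=17
s_p² = [11·8.478² + 16·7.657²]/27 = 64.0247
SE = √(s_p²·(1/12+1/17)) = 3.0169
t = (57.667−46.000)/3.0169 = 3.8671
df = 27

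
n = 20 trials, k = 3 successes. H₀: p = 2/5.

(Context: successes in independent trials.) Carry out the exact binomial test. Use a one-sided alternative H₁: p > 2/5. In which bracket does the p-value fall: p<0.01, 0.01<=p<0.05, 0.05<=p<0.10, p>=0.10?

p-value bracket: p>=0.10

Exact binomial: n=20, k=3, p₀=2/5=0.4000
P(X≥3) from Σ C(n,i)·p₀^i·(1−p₀)^(n−i)
p-value (one-sided, H₁ greater) = 0.99639
→ bracket: p>=0.10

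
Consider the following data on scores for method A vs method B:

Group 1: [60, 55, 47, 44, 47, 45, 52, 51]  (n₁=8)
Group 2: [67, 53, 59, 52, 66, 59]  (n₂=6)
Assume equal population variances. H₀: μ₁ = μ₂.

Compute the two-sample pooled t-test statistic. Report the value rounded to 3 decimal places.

test statistic = -2.931

x̄₁=50.125, s₁=5.463, n₁=8
x̄₂=59.333, s₂=6.282, n₂=6
s_p² = [7·5.463² + 5·6.282²]/12 = 33.8507
SE = √(s_p²·(1/8+1/6)) = 3.1422
t = (50.125−59.333)/3.1422 = -2.9306
df = 12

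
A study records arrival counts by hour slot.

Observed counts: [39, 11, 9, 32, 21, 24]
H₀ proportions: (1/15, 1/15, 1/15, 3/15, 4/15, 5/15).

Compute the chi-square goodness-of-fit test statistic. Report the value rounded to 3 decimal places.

n = 136; E_i = n·p_i = [9.07, 9.07, 9.07, 27.20, 36.27, 45.33]
χ² = (39−9.07)²/9.07 + (11−9.07)²/9.07 + (9−9.07)²/9.07 + (32−27.20)²/27.20 + (21−36.27)²/36.27 + (24−45.33)²/45.33 = 116.5496
df = 5

test statistic = 116.550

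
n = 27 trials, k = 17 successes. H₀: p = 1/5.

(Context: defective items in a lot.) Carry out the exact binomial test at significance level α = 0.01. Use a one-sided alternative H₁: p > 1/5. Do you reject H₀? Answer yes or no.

Exact binomial: n=27, k=17, p₀=1/5=0.2000
P(X≥17) from Σ C(n,i)·p₀^i·(1−p₀)^(n−i)
p-value (one-sided, H₁ greater) = 0.00000
At α=0.01: p < α → reject H₀

reject H₀: yes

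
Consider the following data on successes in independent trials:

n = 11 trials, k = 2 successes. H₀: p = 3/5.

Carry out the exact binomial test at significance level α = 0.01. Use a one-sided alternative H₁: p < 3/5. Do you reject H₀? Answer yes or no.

Exact binomial: n=11, k=2, p₀=3/5=0.6000
P(X≤2) from Σ C(n,i)·p₀^i·(1−p₀)^(n−i)
p-value (one-sided, H₁ less) = 0.00592
At α=0.01: p < α → reject H₀

reject H₀: yes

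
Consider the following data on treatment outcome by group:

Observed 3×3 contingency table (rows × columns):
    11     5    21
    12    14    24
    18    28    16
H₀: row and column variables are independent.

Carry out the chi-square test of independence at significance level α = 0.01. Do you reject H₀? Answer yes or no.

Row totals [37, 50, 62], col totals [41, 47, 61], n=149
χ² = (11−10.18)²/10.18 + (5−11.67)²/11.67 + (21−15.15)²/15.15 + (12−13.76)²/13.76 + (14−15.77)²/15.77 + (24−20.47)²/20.47 + (18−17.06)²/17.06 + (28−19.56)²/19.56 + (16−25.38)²/25.38 = 14.3376
df = 4
p-value (upper-tail) = 0.00629
At α=0.01: p < α → reject H₀

reject H₀: yes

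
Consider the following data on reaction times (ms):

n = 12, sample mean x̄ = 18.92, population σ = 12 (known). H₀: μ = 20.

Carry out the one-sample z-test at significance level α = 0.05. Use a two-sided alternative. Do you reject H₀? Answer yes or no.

reject H₀: no

SE = σ/√n = 12/√12 = 3.4641
z = (x̄−μ₀)/SE = (18.92−20)/3.4641 = -0.3118
p-value (two-sided) = 0.75522
At α=0.05: p ≥ α → fail to reject H₀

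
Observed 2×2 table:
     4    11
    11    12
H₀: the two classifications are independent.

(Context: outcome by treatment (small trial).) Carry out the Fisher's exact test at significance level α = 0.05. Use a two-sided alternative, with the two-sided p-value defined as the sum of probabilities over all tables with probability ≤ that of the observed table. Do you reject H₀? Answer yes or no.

Margins: r₁=15, r₂=23, c₁=15, c₂=23, n=38
p_obs = C(15,4)·C(23,11)/C(38,15); sum pmf over tables with pmf ≤ p_obs
p-value (two-sided) = 0.30963
At α=0.05: p ≥ α → fail to reject H₀

reject H₀: no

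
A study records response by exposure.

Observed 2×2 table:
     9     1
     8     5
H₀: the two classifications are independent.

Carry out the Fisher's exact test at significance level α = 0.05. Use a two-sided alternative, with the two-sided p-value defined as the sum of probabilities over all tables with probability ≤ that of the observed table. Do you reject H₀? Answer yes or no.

Margins: r₁=10, r₂=13, c₁=17, c₂=6, n=23
p_obs = C(10,9)·C(13,8)/C(23,17); sum pmf over tables with pmf ≤ p_obs
p-value (two-sided) = 0.17902
At α=0.05: p ≥ α → fail to reject H₀

reject H₀: no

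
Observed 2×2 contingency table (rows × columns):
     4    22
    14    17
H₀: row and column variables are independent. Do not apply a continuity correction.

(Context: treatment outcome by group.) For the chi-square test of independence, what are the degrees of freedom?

degrees of freedom = 1

df = (r−1)(c−1) = (2−1)·(2−1) = 1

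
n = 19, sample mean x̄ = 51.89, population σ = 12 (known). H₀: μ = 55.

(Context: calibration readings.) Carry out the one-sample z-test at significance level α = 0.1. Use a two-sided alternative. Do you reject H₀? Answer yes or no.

reject H₀: no

SE = σ/√n = 12/√19 = 2.7530
z = (x̄−μ₀)/SE = (51.89−55)/2.7530 = -1.1297
p-value (two-sided) = 0.25861
At α=0.1: p ≥ α → fail to reject H₀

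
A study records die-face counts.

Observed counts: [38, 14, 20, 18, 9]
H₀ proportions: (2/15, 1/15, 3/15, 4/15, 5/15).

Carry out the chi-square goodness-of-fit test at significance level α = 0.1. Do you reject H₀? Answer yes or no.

reject H₀: yes

n = 99; E_i = n·p_i = [13.20, 6.60, 19.80, 26.40, 33.00]
χ² = (38−13.20)²/13.20 + (14−6.60)²/6.60 + (20−19.80)²/19.80 + (18−26.40)²/26.40 + (9−33.00)²/33.00 = 75.0202
df = 4
p-value (upper-tail) = 0.00000
At α=0.1: p < α → reject H₀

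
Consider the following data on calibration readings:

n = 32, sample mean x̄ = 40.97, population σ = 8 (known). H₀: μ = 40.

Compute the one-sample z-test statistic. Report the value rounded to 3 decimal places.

SE = σ/√n = 8/√32 = 1.4142
z = (x̄−μ₀)/SE = (40.97−40)/1.4142 = 0.6859

test statistic = 0.686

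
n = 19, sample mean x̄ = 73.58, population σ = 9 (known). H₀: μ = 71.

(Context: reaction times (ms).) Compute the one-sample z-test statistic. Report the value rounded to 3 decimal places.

SE = σ/√n = 9/√19 = 2.0647
z = (x̄−μ₀)/SE = (73.58−71)/2.0647 = 1.2496

test statistic = 1.250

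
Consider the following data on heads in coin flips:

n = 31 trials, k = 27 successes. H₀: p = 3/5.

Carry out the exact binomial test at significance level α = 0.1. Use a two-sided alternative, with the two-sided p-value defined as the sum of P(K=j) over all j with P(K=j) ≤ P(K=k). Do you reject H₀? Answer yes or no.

reject H₀: yes

Exact binomial: n=31, k=27, p₀=3/5=0.6000
P(X=j) = C(n,j)·p₀^j·(1−p₀)^(n−j); p = Σ P(X=j) over j with P(X=j) ≤ P(X=27)
p-value (two-sided) = 0.00151
At α=0.1: p < α → reject H₀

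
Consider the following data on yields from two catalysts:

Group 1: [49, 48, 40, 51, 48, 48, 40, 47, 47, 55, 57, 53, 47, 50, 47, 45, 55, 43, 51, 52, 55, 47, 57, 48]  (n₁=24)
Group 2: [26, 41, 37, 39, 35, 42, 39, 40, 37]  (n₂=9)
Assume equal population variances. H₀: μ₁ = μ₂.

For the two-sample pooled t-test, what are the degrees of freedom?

degrees of freedom = 31

df = n₁ + n₂ − 2 = 24 + 9 − 2 = 31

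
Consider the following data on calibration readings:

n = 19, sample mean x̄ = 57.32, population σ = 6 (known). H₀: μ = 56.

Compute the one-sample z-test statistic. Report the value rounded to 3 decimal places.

test statistic = 0.959

SE = σ/√n = 6/√19 = 1.3765
z = (x̄−μ₀)/SE = (57.32−56)/1.3765 = 0.9590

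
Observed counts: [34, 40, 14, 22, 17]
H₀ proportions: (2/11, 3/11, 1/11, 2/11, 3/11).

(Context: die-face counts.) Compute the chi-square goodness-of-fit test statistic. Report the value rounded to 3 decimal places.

n = 127; E_i = n·p_i = [23.09, 34.64, 11.55, 23.09, 34.64]
χ² = (34−23.09)²/23.09 + (40−34.64)²/34.64 + (14−11.55)²/11.55 + (22−23.09)²/23.09 + (17−34.64)²/34.64 = 15.5381
df = 4

test statistic = 15.538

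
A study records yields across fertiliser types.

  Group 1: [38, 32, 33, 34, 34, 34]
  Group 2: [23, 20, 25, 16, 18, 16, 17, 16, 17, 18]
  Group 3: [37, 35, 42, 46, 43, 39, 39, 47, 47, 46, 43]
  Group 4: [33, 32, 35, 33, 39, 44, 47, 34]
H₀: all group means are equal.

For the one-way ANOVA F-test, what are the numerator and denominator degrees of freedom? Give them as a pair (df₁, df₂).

k = 4 groups, N = 35 total
df = (k−1, N−k) = (4−1, 35−4) = (3, 31)

degrees of freedom = [3, 31]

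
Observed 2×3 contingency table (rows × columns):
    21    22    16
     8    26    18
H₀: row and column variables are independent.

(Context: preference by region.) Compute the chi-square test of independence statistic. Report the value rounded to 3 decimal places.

Row totals [59, 52], col totals [29, 48, 34], n=111
χ² = (21−15.41)²/15.41 + (22−25.51)²/25.51 + (16−18.07)²/18.07 + (8−13.59)²/13.59 + (26−22.49)²/22.49 + (18−15.93)²/15.93 = 5.8604
df = 2

test statistic = 5.860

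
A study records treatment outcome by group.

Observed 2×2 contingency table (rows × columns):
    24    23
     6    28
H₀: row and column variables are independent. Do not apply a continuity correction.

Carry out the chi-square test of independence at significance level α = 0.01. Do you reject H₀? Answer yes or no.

reject H₀: yes

Row totals [47, 34], col totals [30, 51], n=81
χ² = (24−17.41)²/17.41 + (23−29.59)²/29.59 + (6−12.59)²/12.59 + (28−21.41)²/21.41 = 9.4471
df = 1
p-value (upper-tail) = 0.00211
At α=0.01: p < α → reject H₀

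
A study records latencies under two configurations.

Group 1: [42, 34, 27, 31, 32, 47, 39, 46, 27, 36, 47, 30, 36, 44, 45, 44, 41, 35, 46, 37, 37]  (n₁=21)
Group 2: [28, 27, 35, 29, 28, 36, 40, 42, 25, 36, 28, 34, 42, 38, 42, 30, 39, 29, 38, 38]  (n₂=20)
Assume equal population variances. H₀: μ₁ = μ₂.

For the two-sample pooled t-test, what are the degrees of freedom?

df = n₁ + n₂ − 2 = 21 + 20 − 2 = 39

degrees of freedom = 39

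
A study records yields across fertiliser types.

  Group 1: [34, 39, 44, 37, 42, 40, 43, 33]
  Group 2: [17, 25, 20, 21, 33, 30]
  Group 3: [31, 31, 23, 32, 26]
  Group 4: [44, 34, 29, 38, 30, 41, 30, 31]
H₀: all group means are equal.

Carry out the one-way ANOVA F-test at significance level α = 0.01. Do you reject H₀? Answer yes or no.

Group means [39.00, 24.33, 28.60, 34.62], grand mean 32.519
SSB = Σnᵢ(x̄ᵢ−x̄)² = 850.332; SSW = ΣΣ(x−x̄ᵢ)² = 596.408
MSB = 850.332/3 = 283.4441; MSW = 596.408/23 = 25.9308
F = MSB/MSW = 10.9308
df = (3, 23)
p-value (upper-tail) = 0.00012
At α=0.01: p < α → reject H₀

reject H₀: yes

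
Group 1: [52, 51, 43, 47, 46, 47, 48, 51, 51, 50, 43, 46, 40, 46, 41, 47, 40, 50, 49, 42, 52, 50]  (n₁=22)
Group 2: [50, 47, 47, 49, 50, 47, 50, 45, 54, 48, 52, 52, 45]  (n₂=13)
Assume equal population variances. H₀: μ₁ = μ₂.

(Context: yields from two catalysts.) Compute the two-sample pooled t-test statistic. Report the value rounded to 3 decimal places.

x̄₁=46.909, s₁=3.927, n₁=22
x̄₂=48.923, s₂=2.753, n₂=13
s_p² = [21·3.927² + 12·2.753²]/33 = 12.5679
SE = √(s_p²·(1/22+1/13)) = 1.2402
t = (46.909−48.923)/1.2402 = -1.6240
df = 33

test statistic = -1.624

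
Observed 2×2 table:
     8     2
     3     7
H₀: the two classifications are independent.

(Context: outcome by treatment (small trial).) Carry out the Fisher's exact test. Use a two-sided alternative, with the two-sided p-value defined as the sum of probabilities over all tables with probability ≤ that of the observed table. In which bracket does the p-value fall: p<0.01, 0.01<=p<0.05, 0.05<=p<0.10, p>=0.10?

p-value bracket: 0.05<=p<0.10

Margins: r₁=10, r₂=10, c₁=11, c₂=9, n=20
p_obs = C(10,8)·C(10,3)/C(20,11); sum pmf over tables with pmf ≤ p_obs
p-value (two-sided) = 0.06978
→ bracket: 0.05<=p<0.10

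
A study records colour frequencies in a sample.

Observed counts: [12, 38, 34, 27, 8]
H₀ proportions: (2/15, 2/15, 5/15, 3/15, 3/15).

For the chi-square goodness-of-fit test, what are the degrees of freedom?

degrees of freedom = 4

df = k − 1 = 5 − 1 = 4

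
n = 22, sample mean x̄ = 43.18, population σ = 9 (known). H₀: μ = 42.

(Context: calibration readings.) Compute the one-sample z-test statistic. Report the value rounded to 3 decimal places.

SE = σ/√n = 9/√22 = 1.9188
z = (x̄−μ₀)/SE = (43.18−42)/1.9188 = 0.6150

test statistic = 0.615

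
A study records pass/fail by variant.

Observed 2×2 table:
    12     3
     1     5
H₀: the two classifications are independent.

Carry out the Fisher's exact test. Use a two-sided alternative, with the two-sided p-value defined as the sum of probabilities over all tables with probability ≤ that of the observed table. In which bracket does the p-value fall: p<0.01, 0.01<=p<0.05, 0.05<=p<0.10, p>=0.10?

Margins: r₁=15, r₂=6, c₁=13, c₂=8, n=21
p_obs = C(15,12)·C(6,1)/C(21,13); sum pmf over tables with pmf ≤ p_obs
p-value (two-sided) = 0.01393
→ bracket: 0.01<=p<0.05

p-value bracket: 0.01<=p<0.05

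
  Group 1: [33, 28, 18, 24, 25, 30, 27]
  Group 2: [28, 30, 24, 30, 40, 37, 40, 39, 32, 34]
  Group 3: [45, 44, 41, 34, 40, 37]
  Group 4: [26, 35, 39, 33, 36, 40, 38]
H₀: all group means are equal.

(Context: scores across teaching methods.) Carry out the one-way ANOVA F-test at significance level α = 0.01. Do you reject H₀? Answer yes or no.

Group means [26.43, 33.40, 40.17, 35.29], grand mean 33.567
SSB = Σnᵢ(x̄ᵢ−x̄)² = 638.990; SSW = ΣΣ(x−x̄ᵢ)² = 634.376
MSB = 638.990/3 = 212.9968; MSW = 634.376/26 = 24.3991
F = MSB/MSW = 8.7297
df = (3, 26)
p-value (upper-tail) = 0.00036
At α=0.01: p < α → reject H₀

reject H₀: yes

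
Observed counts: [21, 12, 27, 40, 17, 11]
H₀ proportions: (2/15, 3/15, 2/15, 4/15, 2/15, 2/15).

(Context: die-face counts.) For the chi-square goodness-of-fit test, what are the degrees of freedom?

degrees of freedom = 5

df = k − 1 = 6 − 1 = 5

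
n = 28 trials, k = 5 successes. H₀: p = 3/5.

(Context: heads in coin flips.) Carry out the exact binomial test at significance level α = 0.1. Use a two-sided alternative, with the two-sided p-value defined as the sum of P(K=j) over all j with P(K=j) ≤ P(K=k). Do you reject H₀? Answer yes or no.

Exact binomial: n=28, k=5, p₀=3/5=0.6000
P(X=j) = C(n,j)·p₀^j·(1−p₀)^(n−j); p = Σ P(X=j) over j with P(X=j) ≤ P(X=5)
p-value (two-sided) = 0.00001
At α=0.1: p < α → reject H₀

reject H₀: yes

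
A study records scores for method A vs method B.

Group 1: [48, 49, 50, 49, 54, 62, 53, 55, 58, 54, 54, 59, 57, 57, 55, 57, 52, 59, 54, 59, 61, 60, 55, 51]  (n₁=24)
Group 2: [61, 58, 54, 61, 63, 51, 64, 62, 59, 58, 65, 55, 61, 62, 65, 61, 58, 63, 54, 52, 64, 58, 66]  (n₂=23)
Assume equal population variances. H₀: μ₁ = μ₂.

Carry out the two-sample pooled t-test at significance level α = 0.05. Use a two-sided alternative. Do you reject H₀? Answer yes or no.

reject H₀: yes

x̄₁=55.083, s₁=3.944, n₁=24
x̄₂=59.783, s₂=4.295, n₂=23
s_p² = [23·3.944² + 22·4.295²]/45 = 16.9721
SE = √(s_p²·(1/24+1/23)) = 1.2021
t = (55.083−59.783)/1.2021 = -3.9092
df = 45
p-value (two-sided) = 0.00031
At α=0.05: p < α → reject H₀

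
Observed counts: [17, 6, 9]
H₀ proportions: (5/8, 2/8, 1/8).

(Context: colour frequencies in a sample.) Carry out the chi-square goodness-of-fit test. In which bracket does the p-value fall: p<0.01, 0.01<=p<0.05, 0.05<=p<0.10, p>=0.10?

p-value bracket: 0.01<=p<0.05

n = 32; E_i = n·p_i = [20.00, 8.00, 4.00]
χ² = (17−20.00)²/20.00 + (6−8.00)²/8.00 + (9−4.00)²/4.00 = 7.2000
df = 2
p-value (upper-tail) = 0.02732
→ bracket: 0.01<=p<0.05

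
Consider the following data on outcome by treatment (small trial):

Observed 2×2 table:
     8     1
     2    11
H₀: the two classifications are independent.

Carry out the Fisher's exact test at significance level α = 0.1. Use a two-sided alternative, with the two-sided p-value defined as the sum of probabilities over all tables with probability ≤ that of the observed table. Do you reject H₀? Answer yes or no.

Margins: r₁=9, r₂=13, c₁=10, c₂=12, n=22
p_obs = C(9,8)·C(13,2)/C(22,10); sum pmf over tables with pmf ≤ p_obs
p-value (two-sided) = 0.00155
At α=0.1: p < α → reject H₀

reject H₀: yes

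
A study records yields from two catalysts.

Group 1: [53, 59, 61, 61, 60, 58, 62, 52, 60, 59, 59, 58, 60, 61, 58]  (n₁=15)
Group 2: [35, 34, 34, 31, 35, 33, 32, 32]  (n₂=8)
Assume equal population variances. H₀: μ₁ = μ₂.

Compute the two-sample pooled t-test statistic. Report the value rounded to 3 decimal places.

test statistic = 23.723

x̄₁=58.733, s₁=2.815, n₁=15
x̄₂=33.250, s₂=1.488, n₂=8
s_p² = [14·2.815² + 7·1.488²]/21 = 6.0206
SE = √(s_p²·(1/15+1/8)) = 1.0742
t = (58.733−33.250)/1.0742 = 23.7226
df = 21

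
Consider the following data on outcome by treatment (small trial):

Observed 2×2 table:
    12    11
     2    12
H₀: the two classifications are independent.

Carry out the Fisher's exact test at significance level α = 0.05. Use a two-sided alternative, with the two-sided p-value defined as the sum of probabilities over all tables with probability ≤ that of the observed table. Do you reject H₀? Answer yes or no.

Margins: r₁=23, r₂=14, c₁=14, c₂=23, n=37
p_obs = C(23,12)·C(14,2)/C(37,14); sum pmf over tables with pmf ≤ p_obs
p-value (two-sided) = 0.03549
At α=0.05: p < α → reject H₀

reject H₀: yes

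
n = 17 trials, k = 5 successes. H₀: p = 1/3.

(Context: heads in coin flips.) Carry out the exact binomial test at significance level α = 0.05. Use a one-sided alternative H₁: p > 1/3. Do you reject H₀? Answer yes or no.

reject H₀: no

Exact binomial: n=17, k=5, p₀=1/3=0.3333
P(X≥5) from Σ C(n,i)·p₀^i·(1−p₀)^(n−i)
p-value (one-sided, H₁ greater) = 0.71860
At α=0.05: p ≥ α → fail to reject H₀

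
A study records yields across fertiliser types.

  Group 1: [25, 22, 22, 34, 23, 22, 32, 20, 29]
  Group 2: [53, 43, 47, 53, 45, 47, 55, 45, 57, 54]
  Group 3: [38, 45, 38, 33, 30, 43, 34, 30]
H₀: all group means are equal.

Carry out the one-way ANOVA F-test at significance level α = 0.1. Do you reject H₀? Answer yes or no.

reject H₀: yes

Group means [25.44, 49.90, 36.38], grand mean 37.741
SSB = Σnᵢ(x̄ᵢ−x̄)² = 2854.188; SSW = ΣΣ(x−x̄ᵢ)² = 646.997
MSB = 2854.188/2 = 1427.0940; MSW = 646.997/24 = 26.9582
F = MSB/MSW = 52.9373
df = (2, 24)
p-value (upper-tail) = 0.00000
At α=0.1: p < α → reject H₀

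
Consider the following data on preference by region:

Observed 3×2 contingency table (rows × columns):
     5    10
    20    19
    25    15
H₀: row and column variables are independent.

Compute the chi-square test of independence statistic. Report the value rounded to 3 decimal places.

Row totals [15, 39, 40], col totals [50, 44], n=94
χ² = (5−7.98)²/7.98 + (10−7.02)²/7.02 + (20−20.74)²/20.74 + (19−18.26)²/18.26 + (25−21.28)²/21.28 + (15−18.72)²/18.72 = 3.8249
df = 2

test statistic = 3.825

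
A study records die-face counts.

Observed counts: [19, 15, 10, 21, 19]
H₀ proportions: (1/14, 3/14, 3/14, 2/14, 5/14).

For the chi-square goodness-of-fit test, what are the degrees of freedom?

degrees of freedom = 4

df = k − 1 = 5 − 1 = 4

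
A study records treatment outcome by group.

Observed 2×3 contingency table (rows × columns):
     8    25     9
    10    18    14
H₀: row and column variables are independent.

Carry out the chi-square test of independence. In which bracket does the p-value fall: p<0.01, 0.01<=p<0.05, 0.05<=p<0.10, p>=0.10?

p-value bracket: p>=0.10

Row totals [42, 42], col totals [18, 43, 23], n=84
χ² = (8−9.00)²/9.00 + (25−21.50)²/21.50 + (9−11.50)²/11.50 + (10−9.00)²/9.00 + (18−21.50)²/21.50 + (14−11.50)²/11.50 = 2.4487
df = 2
p-value (upper-tail) = 0.29395
→ bracket: p>=0.10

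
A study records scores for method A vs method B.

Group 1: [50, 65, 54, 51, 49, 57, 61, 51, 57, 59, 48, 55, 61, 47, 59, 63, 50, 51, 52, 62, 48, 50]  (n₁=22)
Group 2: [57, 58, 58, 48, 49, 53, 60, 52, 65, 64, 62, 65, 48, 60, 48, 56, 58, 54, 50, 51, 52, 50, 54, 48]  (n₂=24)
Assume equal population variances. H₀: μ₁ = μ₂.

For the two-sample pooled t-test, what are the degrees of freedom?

degrees of freedom = 44

df = n₁ + n₂ − 2 = 22 + 24 − 2 = 44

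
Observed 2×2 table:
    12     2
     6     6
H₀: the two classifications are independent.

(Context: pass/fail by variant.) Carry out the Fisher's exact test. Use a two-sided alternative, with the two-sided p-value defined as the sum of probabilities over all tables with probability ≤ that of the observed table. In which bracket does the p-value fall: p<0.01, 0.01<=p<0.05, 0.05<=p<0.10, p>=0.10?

p-value bracket: 0.05<=p<0.10

Margins: r₁=14, r₂=12, c₁=18, c₂=8, n=26
p_obs = C(14,12)·C(12,6)/C(26,18); sum pmf over tables with pmf ≤ p_obs
p-value (two-sided) = 0.08952
→ bracket: 0.05<=p<0.10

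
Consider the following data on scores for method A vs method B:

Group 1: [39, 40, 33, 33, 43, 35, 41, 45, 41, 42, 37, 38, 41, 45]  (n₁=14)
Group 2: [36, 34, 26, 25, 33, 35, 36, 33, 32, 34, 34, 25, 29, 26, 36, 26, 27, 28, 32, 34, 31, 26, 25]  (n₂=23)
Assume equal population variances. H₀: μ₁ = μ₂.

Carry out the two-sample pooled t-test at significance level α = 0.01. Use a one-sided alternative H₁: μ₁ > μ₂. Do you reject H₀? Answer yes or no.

reject H₀: yes

x̄₁=39.500, s₁=3.917, n₁=14
x̄₂=30.565, s₂=4.099, n₂=23
s_p² = [13·3.917² + 22·4.099²]/35 = 16.2615
SE = √(s_p²·(1/14+1/23)) = 1.3670
t = (39.500−30.565)/1.3670 = 6.5363
df = 35
p-value (one-sided, H₁ greater) = 0.00000
At α=0.01: p < α → reject H₀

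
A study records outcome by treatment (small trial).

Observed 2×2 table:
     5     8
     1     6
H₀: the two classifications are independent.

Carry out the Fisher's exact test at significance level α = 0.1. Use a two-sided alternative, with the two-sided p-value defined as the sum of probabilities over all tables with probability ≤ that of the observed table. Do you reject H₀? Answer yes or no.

Margins: r₁=13, r₂=7, c₁=6, c₂=14, n=20
p_obs = C(13,5)·C(7,1)/C(20,6); sum pmf over tables with pmf ≤ p_obs
p-value (two-sided) = 0.35436
At α=0.1: p ≥ α → fail to reject H₀

reject H₀: no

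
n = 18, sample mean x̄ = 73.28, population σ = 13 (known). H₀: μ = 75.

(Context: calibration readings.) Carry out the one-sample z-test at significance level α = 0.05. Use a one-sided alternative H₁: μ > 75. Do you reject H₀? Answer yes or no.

SE = σ/√n = 13/√18 = 3.0641
z = (x̄−μ₀)/SE = (73.28−75)/3.0641 = -0.5613
p-value (one-sided, H₁ greater) = 0.71272
At α=0.05: p ≥ α → fail to reject H₀

reject H₀: no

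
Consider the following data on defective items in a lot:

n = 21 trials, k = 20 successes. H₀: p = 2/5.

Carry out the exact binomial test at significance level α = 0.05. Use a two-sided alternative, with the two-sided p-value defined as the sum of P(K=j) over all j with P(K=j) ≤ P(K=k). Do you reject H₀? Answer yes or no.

reject H₀: yes

Exact binomial: n=21, k=20, p₀=2/5=0.4000
P(X=j) = C(n,j)·p₀^j·(1−p₀)^(n−j); p = Σ P(X=j) over j with P(X=j) ≤ P(X=20)
p-value (two-sided) = 0.00000
At α=0.05: p < α → reject H₀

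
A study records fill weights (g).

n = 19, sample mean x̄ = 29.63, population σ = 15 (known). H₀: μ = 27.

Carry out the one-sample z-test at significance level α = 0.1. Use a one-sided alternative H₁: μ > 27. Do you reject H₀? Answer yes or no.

reject H₀: no

SE = σ/√n = 15/√19 = 3.4412
z = (x̄−μ₀)/SE = (29.63−27)/3.4412 = 0.7643
p-value (one-sided, H₁ greater) = 0.22236
At α=0.1: p ≥ α → fail to reject H₀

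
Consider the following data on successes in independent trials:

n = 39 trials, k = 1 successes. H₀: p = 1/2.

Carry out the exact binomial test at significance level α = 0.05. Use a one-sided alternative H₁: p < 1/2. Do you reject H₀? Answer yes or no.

Exact binomial: n=39, k=1, p₀=1/2=0.5000
P(X≤1) from Σ C(n,i)·p₀^i·(1−p₀)^(n−i)
p-value (one-sided, H₁ less) = 0.00000
At α=0.05: p < α → reject H₀

reject H₀: yes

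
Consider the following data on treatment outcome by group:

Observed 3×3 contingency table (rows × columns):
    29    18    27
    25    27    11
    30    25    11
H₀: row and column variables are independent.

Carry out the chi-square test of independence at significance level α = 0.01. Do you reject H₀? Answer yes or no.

reject H₀: no

Row totals [74, 63, 66], col totals [84, 70, 49], n=203
χ² = (29−30.62)²/30.62 + (18−25.52)²/25.52 + (27−17.86)²/17.86 + (25−26.07)²/26.07 + (27−21.72)²/21.72 + (11−15.21)²/15.21 + (30−27.31)²/27.31 + (25−22.76)²/22.76 + (11−15.93)²/15.93 = 11.4760
df = 4
p-value (upper-tail) = 0.02170
At α=0.01: p ≥ α → fail to reject H₀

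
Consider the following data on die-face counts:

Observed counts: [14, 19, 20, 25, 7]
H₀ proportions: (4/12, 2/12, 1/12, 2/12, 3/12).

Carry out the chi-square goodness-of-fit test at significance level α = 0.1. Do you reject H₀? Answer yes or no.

reject H₀: yes

n = 85; E_i = n·p_i = [28.33, 14.17, 7.08, 14.17, 21.25]
χ² = (14−28.33)²/28.33 + (19−14.17)²/14.17 + (20−7.08)²/7.08 + (25−14.17)²/14.17 + (7−21.25)²/21.25 = 50.2941
df = 4
p-value (upper-tail) = 0.00000
At α=0.1: p < α → reject H₀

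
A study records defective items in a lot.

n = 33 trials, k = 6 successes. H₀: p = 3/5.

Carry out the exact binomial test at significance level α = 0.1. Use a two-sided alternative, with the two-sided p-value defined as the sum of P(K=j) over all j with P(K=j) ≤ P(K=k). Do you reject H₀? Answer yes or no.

reject H₀: yes

Exact binomial: n=33, k=6, p₀=3/5=0.6000
P(X=j) = C(n,j)·p₀^j·(1−p₀)^(n−j); p = Σ P(X=j) over j with P(X=j) ≤ P(X=6)
p-value (two-sided) = 0.00000
At α=0.1: p < α → reject H₀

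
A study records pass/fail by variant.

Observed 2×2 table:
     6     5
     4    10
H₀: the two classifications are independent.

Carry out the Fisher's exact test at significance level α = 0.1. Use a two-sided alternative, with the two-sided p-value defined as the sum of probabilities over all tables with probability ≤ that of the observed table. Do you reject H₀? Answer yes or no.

Margins: r₁=11, r₂=14, c₁=10, c₂=15, n=25
p_obs = C(11,6)·C(14,4)/C(25,10); sum pmf over tables with pmf ≤ p_obs
p-value (two-sided) = 0.24063
At α=0.1: p ≥ α → fail to reject H₀

reject H₀: no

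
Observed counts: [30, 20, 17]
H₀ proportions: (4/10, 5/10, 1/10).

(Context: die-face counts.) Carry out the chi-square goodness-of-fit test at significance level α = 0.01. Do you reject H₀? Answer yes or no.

n = 67; E_i = n·p_i = [26.80, 33.50, 6.70]
χ² = (30−26.80)²/26.80 + (20−33.50)²/33.50 + (17−6.70)²/6.70 = 21.6567
df = 2
p-value (upper-tail) = 0.00002
At α=0.01: p < α → reject H₀

reject H₀: yes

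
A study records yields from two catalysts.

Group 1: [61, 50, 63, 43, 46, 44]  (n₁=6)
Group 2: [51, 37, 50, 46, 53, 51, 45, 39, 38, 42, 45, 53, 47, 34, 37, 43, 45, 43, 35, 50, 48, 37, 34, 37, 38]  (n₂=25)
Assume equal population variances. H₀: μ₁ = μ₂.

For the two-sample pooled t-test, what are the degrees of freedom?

degrees of freedom = 29

df = n₁ + n₂ − 2 = 6 + 25 − 2 = 29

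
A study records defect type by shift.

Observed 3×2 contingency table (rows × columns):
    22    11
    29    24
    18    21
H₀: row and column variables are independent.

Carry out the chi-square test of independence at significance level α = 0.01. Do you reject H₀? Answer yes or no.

Row totals [33, 53, 39], col totals [69, 56], n=125
χ² = (22−18.22)²/18.22 + (11−14.78)²/14.78 + (29−29.26)²/29.26 + (24−23.74)²/23.74 + (18−21.53)²/21.53 + (21−17.47)²/17.47 = 3.0501
df = 2
p-value (upper-tail) = 0.21761
At α=0.01: p ≥ α → fail to reject H₀

reject H₀: no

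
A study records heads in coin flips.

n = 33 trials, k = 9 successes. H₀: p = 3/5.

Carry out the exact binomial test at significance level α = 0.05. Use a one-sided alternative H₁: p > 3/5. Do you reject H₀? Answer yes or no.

Exact binomial: n=33, k=9, p₀=3/5=0.6000
P(X≥9) from Σ C(n,i)·p₀^i·(1−p₀)^(n−i)
p-value (one-sided, H₁ greater) = 0.99997
At α=0.05: p ≥ α → fail to reject H₀

reject H₀: no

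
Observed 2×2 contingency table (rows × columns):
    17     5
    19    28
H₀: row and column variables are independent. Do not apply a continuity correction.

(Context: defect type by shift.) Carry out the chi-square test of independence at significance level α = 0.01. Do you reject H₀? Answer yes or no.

Row totals [22, 47], col totals [36, 33], n=69
χ² = (17−11.48)²/11.48 + (5−10.52)²/10.52 + (19−24.52)²/24.52 + (28−22.48)²/22.48 = 8.1538
df = 1
p-value (upper-tail) = 0.00430
At α=0.01: p < α → reject H₀

reject H₀: yes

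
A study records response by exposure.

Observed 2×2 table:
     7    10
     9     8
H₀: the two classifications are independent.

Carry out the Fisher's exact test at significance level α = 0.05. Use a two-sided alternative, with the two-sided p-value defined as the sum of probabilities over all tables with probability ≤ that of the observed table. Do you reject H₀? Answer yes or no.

reject H₀: no

Margins: r₁=17, r₂=17, c₁=16, c₂=18, n=34
p_obs = C(17,7)·C(17,9)/C(34,16); sum pmf over tables with pmf ≤ p_obs
p-value (two-sided) = 0.73186
At α=0.05: p ≥ α → fail to reject H₀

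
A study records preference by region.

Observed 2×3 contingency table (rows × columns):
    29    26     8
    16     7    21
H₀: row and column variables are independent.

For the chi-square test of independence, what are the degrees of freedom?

degrees of freedom = 2

df = (r−1)(c−1) = (2−1)·(3−1) = 2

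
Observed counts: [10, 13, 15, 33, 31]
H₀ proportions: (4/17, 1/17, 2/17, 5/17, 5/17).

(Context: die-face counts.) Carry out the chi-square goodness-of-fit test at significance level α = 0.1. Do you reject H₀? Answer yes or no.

n = 102; E_i = n·p_i = [24.00, 6.00, 12.00, 30.00, 30.00]
χ² = (10−24.00)²/24.00 + (13−6.00)²/6.00 + (15−12.00)²/12.00 + (33−30.00)²/30.00 + (31−30.00)²/30.00 = 17.4167
df = 4
p-value (upper-tail) = 0.00160
At α=0.1: p < α → reject H₀

reject H₀: yes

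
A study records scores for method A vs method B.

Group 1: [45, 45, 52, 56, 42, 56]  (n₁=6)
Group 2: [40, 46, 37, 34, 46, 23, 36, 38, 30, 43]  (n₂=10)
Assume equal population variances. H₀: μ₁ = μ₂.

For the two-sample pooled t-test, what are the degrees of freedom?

df = n₁ + n₂ − 2 = 6 + 10 − 2 = 14

degrees of freedom = 14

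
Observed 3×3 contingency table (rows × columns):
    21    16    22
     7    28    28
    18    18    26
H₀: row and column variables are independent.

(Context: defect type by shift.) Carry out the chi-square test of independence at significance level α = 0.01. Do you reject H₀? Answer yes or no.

reject H₀: no

Row totals [59, 63, 62], col totals [46, 62, 76], n=184
χ² = (21−14.75)²/14.75 + (16−19.88)²/19.88 + (22−24.37)²/24.37 + (7−15.75)²/15.75 + (28−21.23)²/21.23 + (28−26.02)²/26.02 + (18−15.50)²/15.50 + (18−20.89)²/20.89 + (26−25.61)²/25.61 = 11.6171
df = 4
p-value (upper-tail) = 0.02044
At α=0.01: p ≥ α → fail to reject H₀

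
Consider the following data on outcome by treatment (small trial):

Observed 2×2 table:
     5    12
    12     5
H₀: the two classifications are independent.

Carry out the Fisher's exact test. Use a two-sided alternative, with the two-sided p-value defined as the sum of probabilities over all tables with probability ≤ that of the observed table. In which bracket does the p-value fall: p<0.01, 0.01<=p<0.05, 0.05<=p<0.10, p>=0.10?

p-value bracket: 0.01<=p<0.05

Margins: r₁=17, r₂=17, c₁=17, c₂=17, n=34
p_obs = C(17,5)·C(17,12)/C(34,17); sum pmf over tables with pmf ≤ p_obs
p-value (two-sided) = 0.03808
→ bracket: 0.01<=p<0.05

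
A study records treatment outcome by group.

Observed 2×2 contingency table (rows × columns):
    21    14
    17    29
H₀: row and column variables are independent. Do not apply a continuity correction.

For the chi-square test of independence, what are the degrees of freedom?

degrees of freedom = 1

df = (r−1)(c−1) = (2−1)·(2−1) = 1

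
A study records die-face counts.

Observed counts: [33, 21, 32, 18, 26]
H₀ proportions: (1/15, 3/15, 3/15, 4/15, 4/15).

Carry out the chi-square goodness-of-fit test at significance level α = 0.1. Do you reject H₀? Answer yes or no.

reject H₀: yes

n = 130; E_i = n·p_i = [8.67, 26.00, 26.00, 34.67, 34.67]
χ² = (33−8.67)²/8.67 + (21−26.00)²/26.00 + (32−26.00)²/26.00 + (18−34.67)²/34.67 + (26−34.67)²/34.67 = 80.8462
df = 4
p-value (upper-tail) = 0.00000
At α=0.1: p < α → reject H₀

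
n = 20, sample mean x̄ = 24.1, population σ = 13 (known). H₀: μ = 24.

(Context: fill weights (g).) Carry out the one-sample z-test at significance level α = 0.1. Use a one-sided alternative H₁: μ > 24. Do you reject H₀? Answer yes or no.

reject H₀: no

SE = σ/√n = 13/√20 = 2.9069
z = (x̄−μ₀)/SE = (24.1−24)/2.9069 = 0.0344
p-value (one-sided, H₁ greater) = 0.48628
At α=0.1: p ≥ α → fail to reject H₀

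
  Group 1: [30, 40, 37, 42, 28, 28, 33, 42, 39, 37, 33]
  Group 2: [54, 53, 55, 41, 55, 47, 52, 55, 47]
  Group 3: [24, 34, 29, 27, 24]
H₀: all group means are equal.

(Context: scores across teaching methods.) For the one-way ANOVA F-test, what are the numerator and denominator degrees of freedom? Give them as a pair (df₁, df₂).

k = 3 groups, N = 25 total
df = (k−1, N−k) = (3−1, 25−3) = (2, 22)

degrees of freedom = [2, 22]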